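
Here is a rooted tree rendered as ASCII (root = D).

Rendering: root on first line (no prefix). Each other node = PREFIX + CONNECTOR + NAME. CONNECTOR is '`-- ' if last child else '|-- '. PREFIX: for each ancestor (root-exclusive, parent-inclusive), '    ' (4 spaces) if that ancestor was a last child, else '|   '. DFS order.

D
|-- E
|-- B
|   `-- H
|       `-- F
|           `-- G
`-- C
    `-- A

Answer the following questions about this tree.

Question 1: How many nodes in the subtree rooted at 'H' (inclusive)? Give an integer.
Answer: 3

Derivation:
Subtree rooted at H contains: F, G, H
Count = 3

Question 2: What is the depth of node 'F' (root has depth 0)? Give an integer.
Path from root to F: D -> B -> H -> F
Depth = number of edges = 3

Answer: 3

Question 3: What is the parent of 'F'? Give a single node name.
Answer: H

Derivation:
Scan adjacency: F appears as child of H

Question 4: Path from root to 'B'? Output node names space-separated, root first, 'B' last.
Answer: D B

Derivation:
Walk down from root: D -> B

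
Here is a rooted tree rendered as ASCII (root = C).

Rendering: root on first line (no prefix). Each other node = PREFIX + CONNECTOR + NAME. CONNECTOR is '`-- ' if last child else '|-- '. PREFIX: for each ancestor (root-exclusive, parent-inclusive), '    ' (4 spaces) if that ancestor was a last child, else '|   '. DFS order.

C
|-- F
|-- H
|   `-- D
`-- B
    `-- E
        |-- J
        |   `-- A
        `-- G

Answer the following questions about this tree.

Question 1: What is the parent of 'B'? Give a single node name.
Answer: C

Derivation:
Scan adjacency: B appears as child of C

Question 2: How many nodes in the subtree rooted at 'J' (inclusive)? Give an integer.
Answer: 2

Derivation:
Subtree rooted at J contains: A, J
Count = 2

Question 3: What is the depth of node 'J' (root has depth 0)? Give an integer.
Path from root to J: C -> B -> E -> J
Depth = number of edges = 3

Answer: 3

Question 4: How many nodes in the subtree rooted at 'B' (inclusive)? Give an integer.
Answer: 5

Derivation:
Subtree rooted at B contains: A, B, E, G, J
Count = 5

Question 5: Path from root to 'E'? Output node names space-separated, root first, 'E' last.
Walk down from root: C -> B -> E

Answer: C B E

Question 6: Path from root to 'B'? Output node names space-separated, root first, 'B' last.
Answer: C B

Derivation:
Walk down from root: C -> B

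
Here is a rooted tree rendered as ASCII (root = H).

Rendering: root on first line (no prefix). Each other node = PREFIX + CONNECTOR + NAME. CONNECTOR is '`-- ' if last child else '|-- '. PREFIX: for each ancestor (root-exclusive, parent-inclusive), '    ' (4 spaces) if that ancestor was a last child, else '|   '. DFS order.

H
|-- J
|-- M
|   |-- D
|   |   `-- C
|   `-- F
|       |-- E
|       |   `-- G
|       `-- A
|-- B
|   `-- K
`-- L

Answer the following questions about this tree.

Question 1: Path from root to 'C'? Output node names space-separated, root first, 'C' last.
Walk down from root: H -> M -> D -> C

Answer: H M D C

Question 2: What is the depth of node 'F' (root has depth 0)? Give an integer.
Path from root to F: H -> M -> F
Depth = number of edges = 2

Answer: 2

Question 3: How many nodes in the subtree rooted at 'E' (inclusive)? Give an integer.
Subtree rooted at E contains: E, G
Count = 2

Answer: 2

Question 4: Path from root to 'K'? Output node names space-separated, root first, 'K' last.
Walk down from root: H -> B -> K

Answer: H B K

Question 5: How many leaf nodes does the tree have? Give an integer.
Leaves (nodes with no children): A, C, G, J, K, L

Answer: 6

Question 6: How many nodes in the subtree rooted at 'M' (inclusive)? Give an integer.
Subtree rooted at M contains: A, C, D, E, F, G, M
Count = 7

Answer: 7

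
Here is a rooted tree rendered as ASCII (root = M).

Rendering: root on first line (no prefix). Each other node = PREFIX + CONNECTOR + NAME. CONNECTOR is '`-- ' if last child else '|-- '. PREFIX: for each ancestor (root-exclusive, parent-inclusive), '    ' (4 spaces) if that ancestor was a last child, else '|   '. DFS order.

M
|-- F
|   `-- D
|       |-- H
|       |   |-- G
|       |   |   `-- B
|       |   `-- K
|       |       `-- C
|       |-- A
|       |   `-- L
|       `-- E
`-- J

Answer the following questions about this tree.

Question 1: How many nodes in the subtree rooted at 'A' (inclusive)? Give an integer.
Answer: 2

Derivation:
Subtree rooted at A contains: A, L
Count = 2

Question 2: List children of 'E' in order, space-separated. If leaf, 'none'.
Answer: none

Derivation:
Node E's children (from adjacency): (leaf)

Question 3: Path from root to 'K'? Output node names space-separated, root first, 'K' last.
Walk down from root: M -> F -> D -> H -> K

Answer: M F D H K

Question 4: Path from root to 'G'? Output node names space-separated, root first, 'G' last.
Answer: M F D H G

Derivation:
Walk down from root: M -> F -> D -> H -> G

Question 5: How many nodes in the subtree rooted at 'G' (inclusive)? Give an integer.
Answer: 2

Derivation:
Subtree rooted at G contains: B, G
Count = 2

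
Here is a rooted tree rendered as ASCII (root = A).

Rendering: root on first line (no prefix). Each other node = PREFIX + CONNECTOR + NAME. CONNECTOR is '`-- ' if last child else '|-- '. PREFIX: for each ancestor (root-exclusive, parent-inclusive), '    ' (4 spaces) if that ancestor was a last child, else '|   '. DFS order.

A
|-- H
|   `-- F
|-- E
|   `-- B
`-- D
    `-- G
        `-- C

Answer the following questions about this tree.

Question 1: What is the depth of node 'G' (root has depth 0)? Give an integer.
Answer: 2

Derivation:
Path from root to G: A -> D -> G
Depth = number of edges = 2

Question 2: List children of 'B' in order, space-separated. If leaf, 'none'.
Answer: none

Derivation:
Node B's children (from adjacency): (leaf)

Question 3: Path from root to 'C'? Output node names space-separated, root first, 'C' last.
Walk down from root: A -> D -> G -> C

Answer: A D G C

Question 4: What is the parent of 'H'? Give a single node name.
Scan adjacency: H appears as child of A

Answer: A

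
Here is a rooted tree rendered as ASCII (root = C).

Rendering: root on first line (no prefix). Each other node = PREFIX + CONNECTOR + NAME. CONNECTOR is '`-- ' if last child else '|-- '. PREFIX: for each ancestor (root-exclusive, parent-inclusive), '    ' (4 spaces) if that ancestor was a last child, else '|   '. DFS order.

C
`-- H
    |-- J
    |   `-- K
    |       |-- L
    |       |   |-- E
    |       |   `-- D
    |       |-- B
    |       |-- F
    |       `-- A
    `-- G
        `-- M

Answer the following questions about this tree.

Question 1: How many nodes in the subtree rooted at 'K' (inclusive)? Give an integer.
Subtree rooted at K contains: A, B, D, E, F, K, L
Count = 7

Answer: 7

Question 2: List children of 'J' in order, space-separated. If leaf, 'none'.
Node J's children (from adjacency): K

Answer: K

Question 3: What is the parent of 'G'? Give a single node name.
Answer: H

Derivation:
Scan adjacency: G appears as child of H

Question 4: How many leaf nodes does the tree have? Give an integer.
Leaves (nodes with no children): A, B, D, E, F, M

Answer: 6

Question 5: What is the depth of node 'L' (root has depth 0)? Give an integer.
Path from root to L: C -> H -> J -> K -> L
Depth = number of edges = 4

Answer: 4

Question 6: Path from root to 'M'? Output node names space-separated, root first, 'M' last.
Walk down from root: C -> H -> G -> M

Answer: C H G M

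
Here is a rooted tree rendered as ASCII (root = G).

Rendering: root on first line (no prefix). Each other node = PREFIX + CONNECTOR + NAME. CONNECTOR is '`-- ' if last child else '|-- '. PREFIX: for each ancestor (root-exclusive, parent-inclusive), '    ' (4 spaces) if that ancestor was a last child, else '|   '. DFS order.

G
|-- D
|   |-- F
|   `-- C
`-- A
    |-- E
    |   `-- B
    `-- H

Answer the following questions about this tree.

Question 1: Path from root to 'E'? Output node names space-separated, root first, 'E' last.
Answer: G A E

Derivation:
Walk down from root: G -> A -> E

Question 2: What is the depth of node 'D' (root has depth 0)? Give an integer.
Answer: 1

Derivation:
Path from root to D: G -> D
Depth = number of edges = 1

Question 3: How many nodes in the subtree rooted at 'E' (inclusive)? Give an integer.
Subtree rooted at E contains: B, E
Count = 2

Answer: 2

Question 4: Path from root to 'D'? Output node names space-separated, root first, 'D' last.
Walk down from root: G -> D

Answer: G D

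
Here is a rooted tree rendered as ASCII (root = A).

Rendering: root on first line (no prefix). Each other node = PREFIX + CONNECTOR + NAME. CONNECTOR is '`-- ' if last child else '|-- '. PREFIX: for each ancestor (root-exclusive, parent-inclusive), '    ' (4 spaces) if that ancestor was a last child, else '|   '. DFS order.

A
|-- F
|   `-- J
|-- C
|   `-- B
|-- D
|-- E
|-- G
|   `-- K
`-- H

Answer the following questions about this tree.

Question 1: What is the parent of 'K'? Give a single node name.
Scan adjacency: K appears as child of G

Answer: G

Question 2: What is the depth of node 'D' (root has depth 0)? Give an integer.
Path from root to D: A -> D
Depth = number of edges = 1

Answer: 1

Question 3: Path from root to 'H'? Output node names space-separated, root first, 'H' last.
Walk down from root: A -> H

Answer: A H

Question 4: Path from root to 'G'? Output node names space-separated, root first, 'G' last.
Answer: A G

Derivation:
Walk down from root: A -> G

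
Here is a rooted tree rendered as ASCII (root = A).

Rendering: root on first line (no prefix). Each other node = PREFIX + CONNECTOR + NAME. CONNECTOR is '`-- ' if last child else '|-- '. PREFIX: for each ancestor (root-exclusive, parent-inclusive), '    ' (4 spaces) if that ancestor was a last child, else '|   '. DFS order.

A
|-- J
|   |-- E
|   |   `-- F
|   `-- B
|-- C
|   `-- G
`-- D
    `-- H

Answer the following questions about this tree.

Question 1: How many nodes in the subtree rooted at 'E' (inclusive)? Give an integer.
Subtree rooted at E contains: E, F
Count = 2

Answer: 2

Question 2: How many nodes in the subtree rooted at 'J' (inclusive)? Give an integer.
Subtree rooted at J contains: B, E, F, J
Count = 4

Answer: 4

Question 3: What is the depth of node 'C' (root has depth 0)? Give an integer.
Path from root to C: A -> C
Depth = number of edges = 1

Answer: 1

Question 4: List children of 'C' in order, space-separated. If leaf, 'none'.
Node C's children (from adjacency): G

Answer: G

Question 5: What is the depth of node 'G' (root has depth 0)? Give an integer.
Answer: 2

Derivation:
Path from root to G: A -> C -> G
Depth = number of edges = 2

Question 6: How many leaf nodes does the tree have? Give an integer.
Leaves (nodes with no children): B, F, G, H

Answer: 4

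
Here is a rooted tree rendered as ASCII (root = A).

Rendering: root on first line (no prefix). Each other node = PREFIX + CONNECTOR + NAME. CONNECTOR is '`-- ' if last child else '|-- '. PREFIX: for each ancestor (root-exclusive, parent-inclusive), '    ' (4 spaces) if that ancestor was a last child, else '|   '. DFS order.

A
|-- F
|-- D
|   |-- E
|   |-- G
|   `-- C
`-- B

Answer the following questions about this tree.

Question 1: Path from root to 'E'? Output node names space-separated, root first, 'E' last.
Walk down from root: A -> D -> E

Answer: A D E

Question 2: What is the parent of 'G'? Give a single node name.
Answer: D

Derivation:
Scan adjacency: G appears as child of D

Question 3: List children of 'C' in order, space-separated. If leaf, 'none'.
Node C's children (from adjacency): (leaf)

Answer: none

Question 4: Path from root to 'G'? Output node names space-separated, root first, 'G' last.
Walk down from root: A -> D -> G

Answer: A D G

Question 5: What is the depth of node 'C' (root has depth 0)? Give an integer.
Answer: 2

Derivation:
Path from root to C: A -> D -> C
Depth = number of edges = 2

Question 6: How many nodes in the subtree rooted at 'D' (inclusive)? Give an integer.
Subtree rooted at D contains: C, D, E, G
Count = 4

Answer: 4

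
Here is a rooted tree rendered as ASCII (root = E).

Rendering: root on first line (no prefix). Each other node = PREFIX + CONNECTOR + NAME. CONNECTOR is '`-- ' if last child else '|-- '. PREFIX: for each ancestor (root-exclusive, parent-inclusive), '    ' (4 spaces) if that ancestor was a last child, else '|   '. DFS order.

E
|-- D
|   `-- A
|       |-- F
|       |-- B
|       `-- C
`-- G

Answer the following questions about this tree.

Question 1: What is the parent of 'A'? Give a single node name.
Scan adjacency: A appears as child of D

Answer: D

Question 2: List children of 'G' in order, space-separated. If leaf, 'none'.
Node G's children (from adjacency): (leaf)

Answer: none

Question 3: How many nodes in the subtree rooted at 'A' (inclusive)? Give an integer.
Subtree rooted at A contains: A, B, C, F
Count = 4

Answer: 4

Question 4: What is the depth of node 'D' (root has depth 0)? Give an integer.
Answer: 1

Derivation:
Path from root to D: E -> D
Depth = number of edges = 1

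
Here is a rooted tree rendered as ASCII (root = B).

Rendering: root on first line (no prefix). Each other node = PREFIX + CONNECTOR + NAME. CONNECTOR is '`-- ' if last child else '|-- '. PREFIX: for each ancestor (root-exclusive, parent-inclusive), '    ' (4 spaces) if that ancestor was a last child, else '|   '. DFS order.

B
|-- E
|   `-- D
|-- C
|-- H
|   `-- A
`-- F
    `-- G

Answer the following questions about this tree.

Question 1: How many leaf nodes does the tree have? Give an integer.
Leaves (nodes with no children): A, C, D, G

Answer: 4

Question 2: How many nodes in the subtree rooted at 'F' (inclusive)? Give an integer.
Subtree rooted at F contains: F, G
Count = 2

Answer: 2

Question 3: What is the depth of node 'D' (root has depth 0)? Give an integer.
Answer: 2

Derivation:
Path from root to D: B -> E -> D
Depth = number of edges = 2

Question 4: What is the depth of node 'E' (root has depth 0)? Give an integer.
Answer: 1

Derivation:
Path from root to E: B -> E
Depth = number of edges = 1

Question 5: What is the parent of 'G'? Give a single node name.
Scan adjacency: G appears as child of F

Answer: F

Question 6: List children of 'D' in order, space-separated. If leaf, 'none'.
Node D's children (from adjacency): (leaf)

Answer: none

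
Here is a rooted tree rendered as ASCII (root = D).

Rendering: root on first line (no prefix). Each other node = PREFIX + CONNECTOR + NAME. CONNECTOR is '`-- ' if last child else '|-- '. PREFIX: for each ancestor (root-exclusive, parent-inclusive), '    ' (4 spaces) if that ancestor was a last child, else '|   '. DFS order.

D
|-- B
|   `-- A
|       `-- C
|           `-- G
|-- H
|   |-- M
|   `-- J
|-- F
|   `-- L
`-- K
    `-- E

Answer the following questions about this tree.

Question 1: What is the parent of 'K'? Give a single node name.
Scan adjacency: K appears as child of D

Answer: D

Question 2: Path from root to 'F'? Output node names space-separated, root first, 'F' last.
Walk down from root: D -> F

Answer: D F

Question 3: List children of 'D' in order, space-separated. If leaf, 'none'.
Node D's children (from adjacency): B, H, F, K

Answer: B H F K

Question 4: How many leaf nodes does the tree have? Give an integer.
Leaves (nodes with no children): E, G, J, L, M

Answer: 5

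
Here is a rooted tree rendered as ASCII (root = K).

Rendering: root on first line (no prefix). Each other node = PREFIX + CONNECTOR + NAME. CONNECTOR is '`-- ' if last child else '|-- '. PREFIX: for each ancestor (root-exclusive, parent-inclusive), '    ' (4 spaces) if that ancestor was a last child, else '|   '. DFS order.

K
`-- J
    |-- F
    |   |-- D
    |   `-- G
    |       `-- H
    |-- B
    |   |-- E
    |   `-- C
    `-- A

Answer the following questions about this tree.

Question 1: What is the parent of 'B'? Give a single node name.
Scan adjacency: B appears as child of J

Answer: J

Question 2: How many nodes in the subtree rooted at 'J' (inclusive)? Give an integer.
Subtree rooted at J contains: A, B, C, D, E, F, G, H, J
Count = 9

Answer: 9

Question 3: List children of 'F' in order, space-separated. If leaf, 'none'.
Answer: D G

Derivation:
Node F's children (from adjacency): D, G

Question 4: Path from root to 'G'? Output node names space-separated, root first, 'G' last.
Answer: K J F G

Derivation:
Walk down from root: K -> J -> F -> G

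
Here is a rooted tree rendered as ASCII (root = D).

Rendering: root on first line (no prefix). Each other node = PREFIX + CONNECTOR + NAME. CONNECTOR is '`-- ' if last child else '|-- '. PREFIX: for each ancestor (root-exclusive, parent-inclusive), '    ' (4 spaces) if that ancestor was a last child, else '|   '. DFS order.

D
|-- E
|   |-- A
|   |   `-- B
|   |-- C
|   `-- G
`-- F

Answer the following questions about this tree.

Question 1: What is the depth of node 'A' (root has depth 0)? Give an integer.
Answer: 2

Derivation:
Path from root to A: D -> E -> A
Depth = number of edges = 2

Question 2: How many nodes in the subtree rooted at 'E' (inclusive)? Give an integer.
Subtree rooted at E contains: A, B, C, E, G
Count = 5

Answer: 5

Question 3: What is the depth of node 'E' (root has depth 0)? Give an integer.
Answer: 1

Derivation:
Path from root to E: D -> E
Depth = number of edges = 1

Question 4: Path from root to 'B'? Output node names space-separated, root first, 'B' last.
Answer: D E A B

Derivation:
Walk down from root: D -> E -> A -> B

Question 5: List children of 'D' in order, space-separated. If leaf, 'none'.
Node D's children (from adjacency): E, F

Answer: E F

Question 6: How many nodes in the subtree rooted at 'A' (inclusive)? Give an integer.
Answer: 2

Derivation:
Subtree rooted at A contains: A, B
Count = 2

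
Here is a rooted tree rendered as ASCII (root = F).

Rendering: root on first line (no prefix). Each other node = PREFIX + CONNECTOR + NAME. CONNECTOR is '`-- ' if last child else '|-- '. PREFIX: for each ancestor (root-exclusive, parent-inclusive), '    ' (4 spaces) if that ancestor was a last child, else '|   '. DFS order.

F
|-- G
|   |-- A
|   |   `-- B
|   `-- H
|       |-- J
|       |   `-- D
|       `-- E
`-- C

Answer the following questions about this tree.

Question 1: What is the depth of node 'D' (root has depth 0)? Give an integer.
Path from root to D: F -> G -> H -> J -> D
Depth = number of edges = 4

Answer: 4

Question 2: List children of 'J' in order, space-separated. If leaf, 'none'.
Answer: D

Derivation:
Node J's children (from adjacency): D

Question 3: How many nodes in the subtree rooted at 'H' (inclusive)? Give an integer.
Subtree rooted at H contains: D, E, H, J
Count = 4

Answer: 4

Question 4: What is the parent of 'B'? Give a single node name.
Scan adjacency: B appears as child of A

Answer: A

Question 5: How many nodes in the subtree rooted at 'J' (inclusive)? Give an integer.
Subtree rooted at J contains: D, J
Count = 2

Answer: 2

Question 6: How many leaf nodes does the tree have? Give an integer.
Answer: 4

Derivation:
Leaves (nodes with no children): B, C, D, E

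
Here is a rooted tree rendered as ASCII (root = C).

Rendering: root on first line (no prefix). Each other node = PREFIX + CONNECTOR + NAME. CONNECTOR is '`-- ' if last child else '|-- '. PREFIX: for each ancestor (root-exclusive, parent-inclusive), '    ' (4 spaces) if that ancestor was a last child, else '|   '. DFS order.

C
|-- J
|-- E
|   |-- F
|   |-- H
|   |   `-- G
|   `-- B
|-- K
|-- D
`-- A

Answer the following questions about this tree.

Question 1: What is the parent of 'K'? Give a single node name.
Scan adjacency: K appears as child of C

Answer: C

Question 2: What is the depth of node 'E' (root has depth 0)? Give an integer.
Answer: 1

Derivation:
Path from root to E: C -> E
Depth = number of edges = 1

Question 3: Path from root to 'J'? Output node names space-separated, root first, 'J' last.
Answer: C J

Derivation:
Walk down from root: C -> J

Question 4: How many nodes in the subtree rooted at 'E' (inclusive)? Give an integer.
Answer: 5

Derivation:
Subtree rooted at E contains: B, E, F, G, H
Count = 5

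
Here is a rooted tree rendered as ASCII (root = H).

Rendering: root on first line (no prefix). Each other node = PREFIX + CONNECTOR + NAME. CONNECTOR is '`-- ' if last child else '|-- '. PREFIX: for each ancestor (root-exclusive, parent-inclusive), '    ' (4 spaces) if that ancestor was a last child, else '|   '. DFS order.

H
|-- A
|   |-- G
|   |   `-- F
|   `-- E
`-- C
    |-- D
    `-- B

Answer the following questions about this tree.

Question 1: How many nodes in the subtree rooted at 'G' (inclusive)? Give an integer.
Subtree rooted at G contains: F, G
Count = 2

Answer: 2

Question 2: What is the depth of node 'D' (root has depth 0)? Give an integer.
Answer: 2

Derivation:
Path from root to D: H -> C -> D
Depth = number of edges = 2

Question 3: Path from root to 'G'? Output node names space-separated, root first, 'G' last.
Answer: H A G

Derivation:
Walk down from root: H -> A -> G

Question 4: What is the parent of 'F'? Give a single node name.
Answer: G

Derivation:
Scan adjacency: F appears as child of G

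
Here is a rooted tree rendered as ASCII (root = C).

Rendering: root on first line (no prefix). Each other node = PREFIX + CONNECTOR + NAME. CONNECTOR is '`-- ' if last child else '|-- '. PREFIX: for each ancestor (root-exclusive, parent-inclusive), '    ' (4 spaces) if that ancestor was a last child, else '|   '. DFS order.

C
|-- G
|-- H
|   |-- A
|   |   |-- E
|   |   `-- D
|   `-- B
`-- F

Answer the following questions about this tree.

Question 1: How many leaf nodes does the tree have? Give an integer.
Leaves (nodes with no children): B, D, E, F, G

Answer: 5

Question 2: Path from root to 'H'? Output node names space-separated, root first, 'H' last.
Answer: C H

Derivation:
Walk down from root: C -> H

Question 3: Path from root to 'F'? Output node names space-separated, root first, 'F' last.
Walk down from root: C -> F

Answer: C F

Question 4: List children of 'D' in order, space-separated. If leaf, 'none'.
Node D's children (from adjacency): (leaf)

Answer: none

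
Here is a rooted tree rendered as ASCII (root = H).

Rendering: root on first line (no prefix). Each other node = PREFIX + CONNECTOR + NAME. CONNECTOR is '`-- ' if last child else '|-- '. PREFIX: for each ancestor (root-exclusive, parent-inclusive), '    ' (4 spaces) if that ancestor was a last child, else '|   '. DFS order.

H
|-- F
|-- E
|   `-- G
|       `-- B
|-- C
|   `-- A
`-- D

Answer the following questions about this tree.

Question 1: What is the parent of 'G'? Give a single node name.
Answer: E

Derivation:
Scan adjacency: G appears as child of E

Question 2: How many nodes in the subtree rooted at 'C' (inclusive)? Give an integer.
Subtree rooted at C contains: A, C
Count = 2

Answer: 2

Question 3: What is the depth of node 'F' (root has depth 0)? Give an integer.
Answer: 1

Derivation:
Path from root to F: H -> F
Depth = number of edges = 1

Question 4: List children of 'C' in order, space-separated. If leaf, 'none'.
Node C's children (from adjacency): A

Answer: A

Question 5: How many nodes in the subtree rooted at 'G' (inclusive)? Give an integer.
Subtree rooted at G contains: B, G
Count = 2

Answer: 2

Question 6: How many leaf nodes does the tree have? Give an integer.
Leaves (nodes with no children): A, B, D, F

Answer: 4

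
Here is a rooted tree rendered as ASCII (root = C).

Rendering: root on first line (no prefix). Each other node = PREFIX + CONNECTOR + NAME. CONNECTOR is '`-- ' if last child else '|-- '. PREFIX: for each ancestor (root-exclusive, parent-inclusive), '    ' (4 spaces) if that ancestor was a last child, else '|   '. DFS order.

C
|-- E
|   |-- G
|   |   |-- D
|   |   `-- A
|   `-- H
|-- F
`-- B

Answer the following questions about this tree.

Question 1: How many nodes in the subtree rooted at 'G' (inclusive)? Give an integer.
Answer: 3

Derivation:
Subtree rooted at G contains: A, D, G
Count = 3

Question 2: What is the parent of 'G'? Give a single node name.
Scan adjacency: G appears as child of E

Answer: E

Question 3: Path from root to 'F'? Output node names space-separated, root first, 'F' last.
Answer: C F

Derivation:
Walk down from root: C -> F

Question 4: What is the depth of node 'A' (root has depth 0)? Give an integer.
Answer: 3

Derivation:
Path from root to A: C -> E -> G -> A
Depth = number of edges = 3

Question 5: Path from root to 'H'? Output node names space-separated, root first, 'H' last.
Answer: C E H

Derivation:
Walk down from root: C -> E -> H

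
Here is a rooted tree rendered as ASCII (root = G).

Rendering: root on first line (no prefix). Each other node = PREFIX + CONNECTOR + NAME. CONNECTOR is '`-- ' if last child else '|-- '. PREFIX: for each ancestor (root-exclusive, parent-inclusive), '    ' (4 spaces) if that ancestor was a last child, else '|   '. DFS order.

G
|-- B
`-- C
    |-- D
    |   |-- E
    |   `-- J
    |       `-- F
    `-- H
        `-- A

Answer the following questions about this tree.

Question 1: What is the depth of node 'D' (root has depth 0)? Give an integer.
Answer: 2

Derivation:
Path from root to D: G -> C -> D
Depth = number of edges = 2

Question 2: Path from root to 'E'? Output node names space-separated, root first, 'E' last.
Answer: G C D E

Derivation:
Walk down from root: G -> C -> D -> E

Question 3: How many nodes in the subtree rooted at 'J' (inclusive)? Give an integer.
Subtree rooted at J contains: F, J
Count = 2

Answer: 2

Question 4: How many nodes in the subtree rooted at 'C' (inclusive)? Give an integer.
Subtree rooted at C contains: A, C, D, E, F, H, J
Count = 7

Answer: 7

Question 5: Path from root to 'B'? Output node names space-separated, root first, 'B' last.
Walk down from root: G -> B

Answer: G B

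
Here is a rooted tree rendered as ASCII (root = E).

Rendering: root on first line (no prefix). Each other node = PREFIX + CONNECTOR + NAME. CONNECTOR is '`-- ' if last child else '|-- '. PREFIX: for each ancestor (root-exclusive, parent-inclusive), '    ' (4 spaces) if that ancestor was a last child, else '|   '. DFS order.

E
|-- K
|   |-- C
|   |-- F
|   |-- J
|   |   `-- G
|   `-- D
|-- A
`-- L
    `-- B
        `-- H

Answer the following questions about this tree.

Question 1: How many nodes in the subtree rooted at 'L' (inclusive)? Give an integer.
Answer: 3

Derivation:
Subtree rooted at L contains: B, H, L
Count = 3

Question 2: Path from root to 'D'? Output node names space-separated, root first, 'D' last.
Walk down from root: E -> K -> D

Answer: E K D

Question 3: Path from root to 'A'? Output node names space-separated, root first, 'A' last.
Answer: E A

Derivation:
Walk down from root: E -> A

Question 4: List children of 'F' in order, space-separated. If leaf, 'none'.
Answer: none

Derivation:
Node F's children (from adjacency): (leaf)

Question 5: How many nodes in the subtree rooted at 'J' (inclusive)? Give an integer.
Subtree rooted at J contains: G, J
Count = 2

Answer: 2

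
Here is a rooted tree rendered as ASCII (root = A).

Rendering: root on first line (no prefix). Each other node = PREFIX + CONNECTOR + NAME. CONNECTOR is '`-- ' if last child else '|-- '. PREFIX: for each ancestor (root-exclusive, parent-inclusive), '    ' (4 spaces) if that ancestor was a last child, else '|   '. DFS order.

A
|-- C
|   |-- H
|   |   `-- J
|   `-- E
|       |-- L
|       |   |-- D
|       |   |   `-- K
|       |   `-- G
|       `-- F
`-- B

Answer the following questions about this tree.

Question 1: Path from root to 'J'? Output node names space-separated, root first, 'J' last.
Walk down from root: A -> C -> H -> J

Answer: A C H J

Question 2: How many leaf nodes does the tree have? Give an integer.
Leaves (nodes with no children): B, F, G, J, K

Answer: 5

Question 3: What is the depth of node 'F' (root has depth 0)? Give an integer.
Answer: 3

Derivation:
Path from root to F: A -> C -> E -> F
Depth = number of edges = 3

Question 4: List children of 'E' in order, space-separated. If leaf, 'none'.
Answer: L F

Derivation:
Node E's children (from adjacency): L, F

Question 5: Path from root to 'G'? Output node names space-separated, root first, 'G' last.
Walk down from root: A -> C -> E -> L -> G

Answer: A C E L G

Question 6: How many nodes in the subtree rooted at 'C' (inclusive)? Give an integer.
Subtree rooted at C contains: C, D, E, F, G, H, J, K, L
Count = 9

Answer: 9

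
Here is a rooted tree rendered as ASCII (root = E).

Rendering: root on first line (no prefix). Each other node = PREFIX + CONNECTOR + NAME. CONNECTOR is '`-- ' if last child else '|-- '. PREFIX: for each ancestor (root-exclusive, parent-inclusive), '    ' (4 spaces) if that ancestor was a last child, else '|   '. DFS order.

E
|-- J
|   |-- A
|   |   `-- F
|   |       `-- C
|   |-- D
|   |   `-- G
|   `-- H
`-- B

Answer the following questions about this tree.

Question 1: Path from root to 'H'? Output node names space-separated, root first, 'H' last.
Answer: E J H

Derivation:
Walk down from root: E -> J -> H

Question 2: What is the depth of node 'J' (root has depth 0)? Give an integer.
Answer: 1

Derivation:
Path from root to J: E -> J
Depth = number of edges = 1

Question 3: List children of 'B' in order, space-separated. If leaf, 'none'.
Answer: none

Derivation:
Node B's children (from adjacency): (leaf)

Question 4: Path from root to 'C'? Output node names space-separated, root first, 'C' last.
Walk down from root: E -> J -> A -> F -> C

Answer: E J A F C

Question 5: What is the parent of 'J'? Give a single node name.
Scan adjacency: J appears as child of E

Answer: E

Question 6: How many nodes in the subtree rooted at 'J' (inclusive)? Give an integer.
Subtree rooted at J contains: A, C, D, F, G, H, J
Count = 7

Answer: 7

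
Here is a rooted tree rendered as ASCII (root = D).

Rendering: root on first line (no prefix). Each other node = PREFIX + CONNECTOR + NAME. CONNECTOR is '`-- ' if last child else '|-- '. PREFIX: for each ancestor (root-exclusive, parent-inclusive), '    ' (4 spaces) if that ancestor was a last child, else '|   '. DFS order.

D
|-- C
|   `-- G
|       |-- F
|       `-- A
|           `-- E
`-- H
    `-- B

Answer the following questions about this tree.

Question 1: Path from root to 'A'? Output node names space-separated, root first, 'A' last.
Answer: D C G A

Derivation:
Walk down from root: D -> C -> G -> A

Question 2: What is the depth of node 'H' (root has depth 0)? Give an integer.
Path from root to H: D -> H
Depth = number of edges = 1

Answer: 1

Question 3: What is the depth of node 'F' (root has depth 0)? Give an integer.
Path from root to F: D -> C -> G -> F
Depth = number of edges = 3

Answer: 3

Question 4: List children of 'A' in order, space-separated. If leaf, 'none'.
Answer: E

Derivation:
Node A's children (from adjacency): E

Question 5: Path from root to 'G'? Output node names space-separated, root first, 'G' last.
Walk down from root: D -> C -> G

Answer: D C G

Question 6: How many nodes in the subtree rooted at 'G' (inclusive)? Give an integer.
Answer: 4

Derivation:
Subtree rooted at G contains: A, E, F, G
Count = 4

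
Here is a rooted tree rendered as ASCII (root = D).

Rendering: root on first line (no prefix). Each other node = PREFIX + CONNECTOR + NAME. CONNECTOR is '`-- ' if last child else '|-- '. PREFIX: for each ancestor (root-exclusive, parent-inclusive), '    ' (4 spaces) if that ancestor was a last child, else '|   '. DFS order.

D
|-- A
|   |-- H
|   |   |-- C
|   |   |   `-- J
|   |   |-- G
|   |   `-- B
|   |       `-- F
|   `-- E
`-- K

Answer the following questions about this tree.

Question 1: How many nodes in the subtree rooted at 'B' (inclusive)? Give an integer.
Subtree rooted at B contains: B, F
Count = 2

Answer: 2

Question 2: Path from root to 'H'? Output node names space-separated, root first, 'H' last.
Answer: D A H

Derivation:
Walk down from root: D -> A -> H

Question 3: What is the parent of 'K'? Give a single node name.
Scan adjacency: K appears as child of D

Answer: D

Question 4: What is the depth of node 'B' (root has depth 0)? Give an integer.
Answer: 3

Derivation:
Path from root to B: D -> A -> H -> B
Depth = number of edges = 3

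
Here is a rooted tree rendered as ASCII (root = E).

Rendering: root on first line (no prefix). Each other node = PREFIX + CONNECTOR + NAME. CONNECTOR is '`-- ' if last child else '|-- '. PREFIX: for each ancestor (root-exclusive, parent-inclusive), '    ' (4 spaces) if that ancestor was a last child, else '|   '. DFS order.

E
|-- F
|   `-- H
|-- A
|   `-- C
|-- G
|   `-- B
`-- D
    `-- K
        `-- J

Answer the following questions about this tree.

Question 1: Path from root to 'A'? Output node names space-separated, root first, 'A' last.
Walk down from root: E -> A

Answer: E A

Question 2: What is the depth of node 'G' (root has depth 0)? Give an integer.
Answer: 1

Derivation:
Path from root to G: E -> G
Depth = number of edges = 1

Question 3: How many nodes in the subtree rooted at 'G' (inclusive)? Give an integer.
Subtree rooted at G contains: B, G
Count = 2

Answer: 2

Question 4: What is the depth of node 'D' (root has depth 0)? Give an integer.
Answer: 1

Derivation:
Path from root to D: E -> D
Depth = number of edges = 1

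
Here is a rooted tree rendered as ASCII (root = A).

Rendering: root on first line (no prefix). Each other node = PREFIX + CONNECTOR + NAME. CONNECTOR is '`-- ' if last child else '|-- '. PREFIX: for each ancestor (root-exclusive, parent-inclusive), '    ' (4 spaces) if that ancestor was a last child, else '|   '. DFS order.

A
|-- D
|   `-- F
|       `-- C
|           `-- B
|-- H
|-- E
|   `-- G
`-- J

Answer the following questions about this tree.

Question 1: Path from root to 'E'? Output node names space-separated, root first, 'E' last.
Walk down from root: A -> E

Answer: A E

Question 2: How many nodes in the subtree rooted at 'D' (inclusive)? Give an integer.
Subtree rooted at D contains: B, C, D, F
Count = 4

Answer: 4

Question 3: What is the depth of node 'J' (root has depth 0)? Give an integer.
Answer: 1

Derivation:
Path from root to J: A -> J
Depth = number of edges = 1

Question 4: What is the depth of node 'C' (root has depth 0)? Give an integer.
Path from root to C: A -> D -> F -> C
Depth = number of edges = 3

Answer: 3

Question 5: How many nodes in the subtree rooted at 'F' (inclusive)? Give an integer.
Answer: 3

Derivation:
Subtree rooted at F contains: B, C, F
Count = 3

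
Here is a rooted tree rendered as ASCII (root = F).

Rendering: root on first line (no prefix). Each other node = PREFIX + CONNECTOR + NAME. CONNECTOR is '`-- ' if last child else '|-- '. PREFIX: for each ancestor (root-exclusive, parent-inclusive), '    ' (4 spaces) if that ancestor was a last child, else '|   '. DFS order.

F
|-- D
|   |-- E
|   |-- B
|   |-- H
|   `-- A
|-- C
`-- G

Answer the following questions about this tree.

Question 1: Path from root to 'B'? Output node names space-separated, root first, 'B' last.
Answer: F D B

Derivation:
Walk down from root: F -> D -> B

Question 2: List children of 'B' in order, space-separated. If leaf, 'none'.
Node B's children (from adjacency): (leaf)

Answer: none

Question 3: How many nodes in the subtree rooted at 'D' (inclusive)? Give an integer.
Answer: 5

Derivation:
Subtree rooted at D contains: A, B, D, E, H
Count = 5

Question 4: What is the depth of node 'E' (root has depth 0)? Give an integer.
Answer: 2

Derivation:
Path from root to E: F -> D -> E
Depth = number of edges = 2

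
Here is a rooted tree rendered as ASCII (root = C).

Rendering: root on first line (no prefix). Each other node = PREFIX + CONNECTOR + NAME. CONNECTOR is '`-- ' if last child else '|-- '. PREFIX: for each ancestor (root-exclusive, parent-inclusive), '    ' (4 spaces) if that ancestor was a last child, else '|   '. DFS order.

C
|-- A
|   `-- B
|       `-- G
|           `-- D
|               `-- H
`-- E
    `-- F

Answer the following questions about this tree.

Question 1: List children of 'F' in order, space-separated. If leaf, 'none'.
Node F's children (from adjacency): (leaf)

Answer: none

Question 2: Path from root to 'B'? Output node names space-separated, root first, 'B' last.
Walk down from root: C -> A -> B

Answer: C A B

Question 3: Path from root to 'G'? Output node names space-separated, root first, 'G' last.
Answer: C A B G

Derivation:
Walk down from root: C -> A -> B -> G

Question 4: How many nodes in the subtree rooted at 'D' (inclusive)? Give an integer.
Answer: 2

Derivation:
Subtree rooted at D contains: D, H
Count = 2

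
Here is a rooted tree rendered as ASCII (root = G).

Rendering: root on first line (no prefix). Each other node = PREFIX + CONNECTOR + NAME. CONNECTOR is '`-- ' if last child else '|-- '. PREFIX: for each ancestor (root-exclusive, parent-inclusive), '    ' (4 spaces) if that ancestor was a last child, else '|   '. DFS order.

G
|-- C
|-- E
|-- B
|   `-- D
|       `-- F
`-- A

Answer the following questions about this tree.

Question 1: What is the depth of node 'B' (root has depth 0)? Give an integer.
Answer: 1

Derivation:
Path from root to B: G -> B
Depth = number of edges = 1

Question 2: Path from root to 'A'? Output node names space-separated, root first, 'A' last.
Answer: G A

Derivation:
Walk down from root: G -> A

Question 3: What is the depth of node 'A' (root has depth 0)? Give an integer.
Answer: 1

Derivation:
Path from root to A: G -> A
Depth = number of edges = 1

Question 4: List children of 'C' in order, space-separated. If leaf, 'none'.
Node C's children (from adjacency): (leaf)

Answer: none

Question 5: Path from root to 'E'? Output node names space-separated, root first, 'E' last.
Walk down from root: G -> E

Answer: G E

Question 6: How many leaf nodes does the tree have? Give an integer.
Leaves (nodes with no children): A, C, E, F

Answer: 4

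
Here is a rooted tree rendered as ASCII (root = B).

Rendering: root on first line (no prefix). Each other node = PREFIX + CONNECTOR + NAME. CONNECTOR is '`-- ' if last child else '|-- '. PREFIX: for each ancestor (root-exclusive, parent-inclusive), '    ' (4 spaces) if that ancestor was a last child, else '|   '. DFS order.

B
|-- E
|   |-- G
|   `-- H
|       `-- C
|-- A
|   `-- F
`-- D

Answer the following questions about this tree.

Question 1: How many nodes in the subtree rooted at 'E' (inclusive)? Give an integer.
Subtree rooted at E contains: C, E, G, H
Count = 4

Answer: 4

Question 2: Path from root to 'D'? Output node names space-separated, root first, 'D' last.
Answer: B D

Derivation:
Walk down from root: B -> D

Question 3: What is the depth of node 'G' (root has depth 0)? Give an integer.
Path from root to G: B -> E -> G
Depth = number of edges = 2

Answer: 2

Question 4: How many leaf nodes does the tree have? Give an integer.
Leaves (nodes with no children): C, D, F, G

Answer: 4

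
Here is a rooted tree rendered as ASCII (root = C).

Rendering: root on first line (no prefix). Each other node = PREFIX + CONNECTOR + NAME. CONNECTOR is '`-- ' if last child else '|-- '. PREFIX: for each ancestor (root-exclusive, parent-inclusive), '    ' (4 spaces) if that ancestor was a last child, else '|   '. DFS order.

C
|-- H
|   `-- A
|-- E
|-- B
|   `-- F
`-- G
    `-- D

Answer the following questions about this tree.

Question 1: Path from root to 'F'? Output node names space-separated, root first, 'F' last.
Walk down from root: C -> B -> F

Answer: C B F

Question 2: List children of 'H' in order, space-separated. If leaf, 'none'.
Answer: A

Derivation:
Node H's children (from adjacency): A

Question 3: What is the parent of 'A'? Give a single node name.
Answer: H

Derivation:
Scan adjacency: A appears as child of H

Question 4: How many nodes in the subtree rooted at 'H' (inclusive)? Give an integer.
Answer: 2

Derivation:
Subtree rooted at H contains: A, H
Count = 2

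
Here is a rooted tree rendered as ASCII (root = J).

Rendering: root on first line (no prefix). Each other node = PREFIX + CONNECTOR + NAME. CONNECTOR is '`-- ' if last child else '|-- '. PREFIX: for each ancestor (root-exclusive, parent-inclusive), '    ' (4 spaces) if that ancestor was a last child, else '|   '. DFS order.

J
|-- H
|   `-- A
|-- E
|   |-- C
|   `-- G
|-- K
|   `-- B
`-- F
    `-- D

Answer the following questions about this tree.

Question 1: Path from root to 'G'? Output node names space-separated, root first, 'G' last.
Answer: J E G

Derivation:
Walk down from root: J -> E -> G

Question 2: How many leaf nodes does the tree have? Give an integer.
Leaves (nodes with no children): A, B, C, D, G

Answer: 5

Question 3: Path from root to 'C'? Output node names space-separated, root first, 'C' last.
Answer: J E C

Derivation:
Walk down from root: J -> E -> C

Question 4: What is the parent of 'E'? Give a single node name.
Answer: J

Derivation:
Scan adjacency: E appears as child of J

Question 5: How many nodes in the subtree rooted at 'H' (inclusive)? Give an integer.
Subtree rooted at H contains: A, H
Count = 2

Answer: 2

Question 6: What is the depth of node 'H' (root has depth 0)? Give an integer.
Answer: 1

Derivation:
Path from root to H: J -> H
Depth = number of edges = 1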